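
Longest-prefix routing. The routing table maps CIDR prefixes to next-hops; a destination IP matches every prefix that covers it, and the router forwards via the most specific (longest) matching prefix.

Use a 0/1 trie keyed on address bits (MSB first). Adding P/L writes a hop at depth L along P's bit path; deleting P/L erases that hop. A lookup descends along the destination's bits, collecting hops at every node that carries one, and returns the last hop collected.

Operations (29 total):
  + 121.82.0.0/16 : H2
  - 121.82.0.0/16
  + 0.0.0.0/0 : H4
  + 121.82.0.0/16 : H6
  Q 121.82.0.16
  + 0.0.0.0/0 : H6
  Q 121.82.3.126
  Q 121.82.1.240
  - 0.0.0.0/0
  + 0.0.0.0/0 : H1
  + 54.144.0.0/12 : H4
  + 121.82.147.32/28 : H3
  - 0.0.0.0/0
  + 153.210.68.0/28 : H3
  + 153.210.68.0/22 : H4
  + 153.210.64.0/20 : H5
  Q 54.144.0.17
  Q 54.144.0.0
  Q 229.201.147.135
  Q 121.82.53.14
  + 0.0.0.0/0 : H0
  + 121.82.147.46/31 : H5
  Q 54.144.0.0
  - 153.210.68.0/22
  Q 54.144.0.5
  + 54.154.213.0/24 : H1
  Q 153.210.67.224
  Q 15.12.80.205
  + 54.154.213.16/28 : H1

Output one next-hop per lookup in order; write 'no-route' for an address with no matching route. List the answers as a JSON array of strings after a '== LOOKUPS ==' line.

Apply in order:
  + 121.82.0.0/16 (H2) depth=16
  del 121.82.0.0/16 (clear depth 16)
  + 0.0.0.0/0 (H4) depth=0
  + 121.82.0.0/16 (H6) depth=16
  ? 121.82.0.16  path d0:H4→d1:-→d2:-→d3:-→d4:-→d5:-→d6:-→d7:-→d8:-→d9:-→d10:-→d11:-→d12:-→d13:-→d14:-→d15:-→d16:H6  best=H6
  + 0.0.0.0/0 (H6) depth=0
  ? 121.82.3.126  path d0:H6→d1:-→d2:-→d3:-→d4:-→d5:-→d6:-→d7:-→d8:-→d9:-→d10:-→d11:-→d12:-→d13:-→d14:-→d15:-→d16:H6  best=H6
  ? 121.82.1.240  path d0:H6→d1:-→d2:-→d3:-→d4:-→d5:-→d6:-→d7:-→d8:-→d9:-→d10:-→d11:-→d12:-→d13:-→d14:-→d15:-→d16:H6  best=H6
  del 0.0.0.0/0 (clear depth 0)
  + 0.0.0.0/0 (H1) depth=0
  + 54.144.0.0/12 (H4) depth=12
  + 121.82.147.32/28 (H3) depth=28
  del 0.0.0.0/0 (clear depth 0)
  + 153.210.68.0/28 (H3) depth=28
  + 153.210.68.0/22 (H4) depth=22
  + 153.210.64.0/20 (H5) depth=20
  ? 54.144.0.17  path d0:-→d1:-→d2:-→d3:-→d4:-→d5:-→d6:-→d7:-→d8:-→d9:-→d10:-→d11:-→d12:H4  best=H4
  ? 54.144.0.0  path d0:-→d1:-→d2:-→d3:-→d4:-→d5:-→d6:-→d7:-→d8:-→d9:-→d10:-→d11:-→d12:H4  best=H4
  ? 229.201.147.135  path d0:-→d1:-  best=no-route
  ? 121.82.53.14  path d0:-→d1:-→d2:-→d3:-→d4:-→d5:-→d6:-→d7:-→d8:-→d9:-→d10:-→d11:-→d12:-→d13:-→d14:-→d15:-→d16:H6  best=H6
  + 0.0.0.0/0 (H0) depth=0
  + 121.82.147.46/31 (H5) depth=31
  ? 54.144.0.0  path d0:H0→d1:-→d2:-→d3:-→d4:-→d5:-→d6:-→d7:-→d8:-→d9:-→d10:-→d11:-→d12:H4  best=H4
  del 153.210.68.0/22 (clear depth 22)
  ? 54.144.0.5  path d0:H0→d1:-→d2:-→d3:-→d4:-→d5:-→d6:-→d7:-→d8:-→d9:-→d10:-→d11:-→d12:H4  best=H4
  + 54.154.213.0/24 (H1) depth=24
  ? 153.210.67.224  path d0:H0→d1:-→d2:-→d3:-→d4:-→d5:-→d6:-→d7:-→d8:-→d9:-→d10:-→d11:-→d12:-→d13:-→d14:-→d15:-→d16:-→d17:-→d18:-→d19:-→d20:H5→d21:-  best=H5
  ? 15.12.80.205  path d0:H0→d1:-→d2:-  best=H0
  + 54.154.213.16/28 (H1) depth=28

== LOOKUPS ==
["H6","H6","H6","H4","H4","no-route","H6","H4","H4","H5","H0"]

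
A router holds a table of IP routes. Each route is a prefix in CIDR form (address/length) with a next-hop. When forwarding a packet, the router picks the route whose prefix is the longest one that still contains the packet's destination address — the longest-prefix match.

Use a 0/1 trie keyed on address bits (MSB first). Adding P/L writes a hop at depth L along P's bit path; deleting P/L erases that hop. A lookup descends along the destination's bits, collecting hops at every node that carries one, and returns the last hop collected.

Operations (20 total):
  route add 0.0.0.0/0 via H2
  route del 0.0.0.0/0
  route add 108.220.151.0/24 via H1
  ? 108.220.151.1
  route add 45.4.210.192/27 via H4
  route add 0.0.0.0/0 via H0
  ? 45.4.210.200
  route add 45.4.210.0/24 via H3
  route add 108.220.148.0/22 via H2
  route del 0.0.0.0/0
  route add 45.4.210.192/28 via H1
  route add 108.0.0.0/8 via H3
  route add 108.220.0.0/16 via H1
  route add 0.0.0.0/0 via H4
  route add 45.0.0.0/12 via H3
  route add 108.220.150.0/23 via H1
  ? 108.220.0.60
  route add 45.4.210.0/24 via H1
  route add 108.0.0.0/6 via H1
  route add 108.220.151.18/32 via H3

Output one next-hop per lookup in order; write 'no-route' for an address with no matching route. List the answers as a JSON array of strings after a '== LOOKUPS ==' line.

Process each operation:
  add 0.0.0.0/0 -> H2 at depth 0
  del 0.0.0.0/0 (clear depth 0)
  add 108.220.151.0/24 -> H1 at depth 24
  lookup 108.220.151.1: bits 011011001101110010010111 walk d0:-→d1:-→d2:-→d3:-→d4:-→d5:-→d6:-→d7:-→d8:-→d9:-→d10:-→d11:-→d12:-→d13:-→d14:-→d15:-→d16:-→d17:-→d18:-→d19:-→d20:-→d21:-→d22:-→d23:-→d24:H1 -> H1
  add 45.4.210.192/27 -> H4 at depth 27
  add 0.0.0.0/0 -> H0 at depth 0
  lookup 45.4.210.200: bits 001011010000010011010010110 walk d0:H0→d1:-→d2:-→d3:-→d4:-→d5:-→d6:-→d7:-→d8:-→d9:-→d10:-→d11:-→d12:-→d13:-→d14:-→d15:-→d16:-→d17:-→d18:-→d19:-→d20:-→d21:-→d22:-→d23:-→d24:-→d25:-→d26:-→d27:H4 -> H4
  add 45.4.210.0/24 -> H3 at depth 24
  add 108.220.148.0/22 -> H2 at depth 22
  del 0.0.0.0/0 (clear depth 0)
  add 45.4.210.192/28 -> H1 at depth 28
  add 108.0.0.0/8 -> H3 at depth 8
  add 108.220.0.0/16 -> H1 at depth 16
  add 0.0.0.0/0 -> H4 at depth 0
  add 45.0.0.0/12 -> H3 at depth 12
  add 108.220.150.0/23 -> H1 at depth 23
  lookup 108.220.0.60: bits 0110110011011100 walk d0:H4→d1:-→d2:-→d3:-→d4:-→d5:-→d6:-→d7:-→d8:H3→d9:-→d10:-→d11:-→d12:-→d13:-→d14:-→d15:-→d16:H1 -> H1
  add 45.4.210.0/24 -> H1 at depth 24
  add 108.0.0.0/6 -> H1 at depth 6
  add 108.220.151.18/32 -> H3 at depth 32

== LOOKUPS ==
["H1","H4","H1"]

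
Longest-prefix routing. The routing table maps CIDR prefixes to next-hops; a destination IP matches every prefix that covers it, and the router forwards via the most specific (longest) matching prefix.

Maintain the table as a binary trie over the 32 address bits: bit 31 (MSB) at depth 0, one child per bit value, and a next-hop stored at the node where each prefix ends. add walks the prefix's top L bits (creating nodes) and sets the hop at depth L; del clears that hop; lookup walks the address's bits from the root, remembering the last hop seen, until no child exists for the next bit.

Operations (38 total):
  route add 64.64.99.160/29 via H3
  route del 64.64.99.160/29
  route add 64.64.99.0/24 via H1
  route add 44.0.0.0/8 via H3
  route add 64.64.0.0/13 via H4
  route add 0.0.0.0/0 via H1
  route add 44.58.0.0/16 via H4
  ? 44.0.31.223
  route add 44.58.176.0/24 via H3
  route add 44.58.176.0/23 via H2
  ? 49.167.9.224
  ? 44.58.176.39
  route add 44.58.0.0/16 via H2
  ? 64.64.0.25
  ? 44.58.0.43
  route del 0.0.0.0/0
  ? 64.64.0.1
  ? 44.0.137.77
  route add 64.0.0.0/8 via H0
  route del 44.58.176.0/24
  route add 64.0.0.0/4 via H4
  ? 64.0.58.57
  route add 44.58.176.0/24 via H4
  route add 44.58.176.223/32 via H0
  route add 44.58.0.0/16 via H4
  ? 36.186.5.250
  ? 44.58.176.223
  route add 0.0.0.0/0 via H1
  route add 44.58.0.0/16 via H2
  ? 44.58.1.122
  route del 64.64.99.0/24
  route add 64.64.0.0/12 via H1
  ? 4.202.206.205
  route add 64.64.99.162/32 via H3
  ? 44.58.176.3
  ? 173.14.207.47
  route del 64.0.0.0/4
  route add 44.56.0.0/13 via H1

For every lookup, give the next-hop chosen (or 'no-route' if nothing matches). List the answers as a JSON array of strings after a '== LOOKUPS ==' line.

Apply in order:
  add 64.64.99.160/29 -> H3 at depth 29
  del 64.64.99.160/29 (clear depth 29)
  add 64.64.99.0/24 -> H1 at depth 24
  add 44.0.0.0/8 -> H3 at depth 8
  add 64.64.0.0/13 -> H4 at depth 13
  add 0.0.0.0/0 -> H1 at depth 0
  add 44.58.0.0/16 -> H4 at depth 16
  ? 44.0.31.223  path d0:H1→d1:-→d2:-→d3:-→d4:-→d5:-→d6:-→d7:-→d8:H3→d9:-→d10:-  best=H3
  add 44.58.176.0/24 -> H3 at depth 24
  add 44.58.176.0/23 -> H2 at depth 23
  ? 49.167.9.224  path d0:H1→d1:-→d2:-→d3:-  best=H1
  ? 44.58.176.39  path d0:H1→d1:-→d2:-→d3:-→d4:-→d5:-→d6:-→d7:-→d8:H3→d9:-→d10:-→d11:-→d12:-→d13:-→d14:-→d15:-→d16:H4→d17:-→d18:-→d19:-→d20:-→d21:-→d22:-→d23:H2→d24:H3  best=H3
  add 44.58.0.0/16 -> H2 at depth 16
  ? 64.64.0.25  path d0:H1→d1:-→d2:-→d3:-→d4:-→d5:-→d6:-→d7:-→d8:-→d9:-→d10:-→d11:-→d12:-→d13:H4→d14:-→d15:-→d16:-→d17:-  best=H4
  ? 44.58.0.43  path d0:H1→d1:-→d2:-→d3:-→d4:-→d5:-→d6:-→d7:-→d8:H3→d9:-→d10:-→d11:-→d12:-→d13:-→d14:-→d15:-→d16:H2  best=H2
  del 0.0.0.0/0 (clear depth 0)
  ? 64.64.0.1  path d0:-→d1:-→d2:-→d3:-→d4:-→d5:-→d6:-→d7:-→d8:-→d9:-→d10:-→d11:-→d12:-→d13:H4→d14:-→d15:-→d16:-→d17:-  best=H4
  ? 44.0.137.77  path d0:-→d1:-→d2:-→d3:-→d4:-→d5:-→d6:-→d7:-→d8:H3→d9:-→d10:-  best=H3
  add 64.0.0.0/8 -> H0 at depth 8
  del 44.58.176.0/24 (clear depth 24)
  add 64.0.0.0/4 -> H4 at depth 4
  ? 64.0.58.57  path d0:-→d1:-→d2:-→d3:-→d4:H4→d5:-→d6:-→d7:-→d8:H0→d9:-  best=H0
  add 44.58.176.0/24 -> H4 at depth 24
  add 44.58.176.223/32 -> H0 at depth 32
  add 44.58.0.0/16 -> H4 at depth 16
  ? 36.186.5.250  path d0:-→d1:-→d2:-→d3:-→d4:-  best=no-route
  ? 44.58.176.223  path d0:-→d1:-→d2:-→d3:-→d4:-→d5:-→d6:-→d7:-→d8:H3→d9:-→d10:-→d11:-→d12:-→d13:-→d14:-→d15:-→d16:H4→d17:-→d18:-→d19:-→d20:-→d21:-→d22:-→d23:H2→d24:H4→d25:-→d26:-→d27:-→d28:-→d29:-→d30:-→d31:-→d32:H0  best=H0
  add 0.0.0.0/0 -> H1 at depth 0
  add 44.58.0.0/16 -> H2 at depth 16
  ? 44.58.1.122  path d0:H1→d1:-→d2:-→d3:-→d4:-→d5:-→d6:-→d7:-→d8:H3→d9:-→d10:-→d11:-→d12:-→d13:-→d14:-→d15:-→d16:H2  best=H2
  del 64.64.99.0/24 (clear depth 24)
  add 64.64.0.0/12 -> H1 at depth 12
  ? 4.202.206.205  path d0:H1→d1:-→d2:-  best=H1
  add 64.64.99.162/32 -> H3 at depth 32
  ? 44.58.176.3  path d0:H1→d1:-→d2:-→d3:-→d4:-→d5:-→d6:-→d7:-→d8:H3→d9:-→d10:-→d11:-→d12:-→d13:-→d14:-→d15:-→d16:H2→d17:-→d18:-→d19:-→d20:-→d21:-→d22:-→d23:H2→d24:H4  best=H4
  ? 173.14.207.47  path d0:H1  best=H1
  del 64.0.0.0/4 (clear depth 4)
  add 44.56.0.0/13 -> H1 at depth 13

== LOOKUPS ==
["H3","H1","H3","H4","H2","H4","H3","H0","no-route","H0","H2","H1","H4","H1"]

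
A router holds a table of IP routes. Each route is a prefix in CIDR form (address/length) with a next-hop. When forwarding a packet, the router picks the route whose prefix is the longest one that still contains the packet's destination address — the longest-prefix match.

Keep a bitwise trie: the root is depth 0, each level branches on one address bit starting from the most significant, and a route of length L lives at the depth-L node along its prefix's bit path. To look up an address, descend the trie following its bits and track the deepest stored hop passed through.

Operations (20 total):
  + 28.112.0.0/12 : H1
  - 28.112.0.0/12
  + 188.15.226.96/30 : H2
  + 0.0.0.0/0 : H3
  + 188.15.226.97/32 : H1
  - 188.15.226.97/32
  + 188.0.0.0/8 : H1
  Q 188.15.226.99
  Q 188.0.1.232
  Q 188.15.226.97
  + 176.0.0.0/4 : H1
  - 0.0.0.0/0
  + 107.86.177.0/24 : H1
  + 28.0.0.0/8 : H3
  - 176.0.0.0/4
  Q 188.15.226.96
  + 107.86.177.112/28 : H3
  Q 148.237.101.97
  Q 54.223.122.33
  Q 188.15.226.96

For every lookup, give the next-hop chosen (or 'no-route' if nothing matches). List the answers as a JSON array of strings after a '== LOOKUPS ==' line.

Process each operation:
  + 28.112.0.0/12 (H1) depth=12
  - 28.112.0.0/12 clear@12
  + 188.15.226.96/30 (H2) depth=30
  + 0.0.0.0/0 (H3) depth=0
  + 188.15.226.97/32 (H1) depth=32
  - 188.15.226.97/32 clear@32
  + 188.0.0.0/8 (H1) depth=8
  ? 188.15.226.99  path d0:H3→d1:-→d2:-→d3:-→d4:-→d5:-→d6:-→d7:-→d8:H1→d9:-→d10:-→d11:-→d12:-→d13:-→d14:-→d15:-→d16:-→d17:-→d18:-→d19:-→d20:-→d21:-→d22:-→d23:-→d24:-→d25:-→d26:-→d27:-→d28:-→d29:-→d30:H2  best=H2
  ? 188.0.1.232  path d0:H3→d1:-→d2:-→d3:-→d4:-→d5:-→d6:-→d7:-→d8:H1→d9:-→d10:-→d11:-→d12:-  best=H1
  ? 188.15.226.97  path d0:H3→d1:-→d2:-→d3:-→d4:-→d5:-→d6:-→d7:-→d8:H1→d9:-→d10:-→d11:-→d12:-→d13:-→d14:-→d15:-→d16:-→d17:-→d18:-→d19:-→d20:-→d21:-→d22:-→d23:-→d24:-→d25:-→d26:-→d27:-→d28:-→d29:-→d30:H2→d31:-→d32:-  best=H2
  + 176.0.0.0/4 (H1) depth=4
  - 0.0.0.0/0 clear@0
  + 107.86.177.0/24 (H1) depth=24
  + 28.0.0.0/8 (H3) depth=8
  - 176.0.0.0/4 clear@4
  ? 188.15.226.96  path d0:-→d1:-→d2:-→d3:-→d4:-→d5:-→d6:-→d7:-→d8:H1→d9:-→d10:-→d11:-→d12:-→d13:-→d14:-→d15:-→d16:-→d17:-→d18:-→d19:-→d20:-→d21:-→d22:-→d23:-→d24:-→d25:-→d26:-→d27:-→d28:-→d29:-→d30:H2→d31:-  best=H2
  + 107.86.177.112/28 (H3) depth=28
  ? 148.237.101.97  path d0:-→d1:-→d2:-  best=no-route
  ? 54.223.122.33  path d0:-→d1:-→d2:-  best=no-route
  ? 188.15.226.96  path d0:-→d1:-→d2:-→d3:-→d4:-→d5:-→d6:-→d7:-→d8:H1→d9:-→d10:-→d11:-→d12:-→d13:-→d14:-→d15:-→d16:-→d17:-→d18:-→d19:-→d20:-→d21:-→d22:-→d23:-→d24:-→d25:-→d26:-→d27:-→d28:-→d29:-→d30:H2→d31:-  best=H2

== LOOKUPS ==
["H2","H1","H2","H2","no-route","no-route","H2"]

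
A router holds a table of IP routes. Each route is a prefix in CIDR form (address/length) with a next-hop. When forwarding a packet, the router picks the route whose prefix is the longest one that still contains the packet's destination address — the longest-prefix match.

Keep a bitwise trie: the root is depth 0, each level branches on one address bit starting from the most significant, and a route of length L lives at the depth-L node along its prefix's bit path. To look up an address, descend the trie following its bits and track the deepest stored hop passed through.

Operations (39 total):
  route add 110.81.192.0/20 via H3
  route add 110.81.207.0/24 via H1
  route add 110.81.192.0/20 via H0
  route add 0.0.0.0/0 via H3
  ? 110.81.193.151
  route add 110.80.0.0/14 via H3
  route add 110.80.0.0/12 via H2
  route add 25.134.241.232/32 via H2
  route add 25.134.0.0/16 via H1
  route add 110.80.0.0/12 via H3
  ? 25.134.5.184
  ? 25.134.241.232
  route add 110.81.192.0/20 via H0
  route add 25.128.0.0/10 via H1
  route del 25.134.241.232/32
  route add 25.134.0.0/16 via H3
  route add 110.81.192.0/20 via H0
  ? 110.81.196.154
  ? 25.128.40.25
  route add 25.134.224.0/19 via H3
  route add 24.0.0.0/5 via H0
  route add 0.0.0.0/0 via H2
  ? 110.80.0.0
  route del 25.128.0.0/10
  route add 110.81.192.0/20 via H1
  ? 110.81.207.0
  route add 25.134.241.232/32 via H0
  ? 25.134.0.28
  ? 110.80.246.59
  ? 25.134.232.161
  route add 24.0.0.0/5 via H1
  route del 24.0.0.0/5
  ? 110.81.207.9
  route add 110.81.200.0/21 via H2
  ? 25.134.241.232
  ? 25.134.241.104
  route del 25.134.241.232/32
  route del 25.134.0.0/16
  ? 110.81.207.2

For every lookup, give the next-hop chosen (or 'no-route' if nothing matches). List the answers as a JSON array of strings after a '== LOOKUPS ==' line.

Trace:
  add 110.81.192.0/20 -> H3 at depth 20
  add 110.81.207.0/24 -> H1 at depth 24
  add 110.81.192.0/20 -> H0 at depth 20
  add 0.0.0.0/0 -> H3 at depth 0
  ? 110.81.193.151  path d0:H3→d1:-→d2:-→d3:-→d4:-→d5:-→d6:-→d7:-→d8:-→d9:-→d10:-→d11:-→d12:-→d13:-→d14:-→d15:-→d16:-→d17:-→d18:-→d19:-→d20:H0  best=H0
  add 110.80.0.0/14 -> H3 at depth 14
  add 110.80.0.0/12 -> H2 at depth 12
  add 25.134.241.232/32 -> H2 at depth 32
  add 25.134.0.0/16 -> H1 at depth 16
  add 110.80.0.0/12 -> H3 at depth 12
  ? 25.134.5.184  path d0:H3→d1:-→d2:-→d3:-→d4:-→d5:-→d6:-→d7:-→d8:-→d9:-→d10:-→d11:-→d12:-→d13:-→d14:-→d15:-→d16:H1  best=H1
  ? 25.134.241.232  path d0:H3→d1:-→d2:-→d3:-→d4:-→d5:-→d6:-→d7:-→d8:-→d9:-→d10:-→d11:-→d12:-→d13:-→d14:-→d15:-→d16:H1→d17:-→d18:-→d19:-→d20:-→d21:-→d22:-→d23:-→d24:-→d25:-→d26:-→d27:-→d28:-→d29:-→d30:-→d31:-→d32:H2  best=H2
  add 110.81.192.0/20 -> H0 at depth 20
  add 25.128.0.0/10 -> H1 at depth 10
  - 25.134.241.232/32 clear@32
  add 25.134.0.0/16 -> H3 at depth 16
  add 110.81.192.0/20 -> H0 at depth 20
  ? 110.81.196.154  path d0:H3→d1:-→d2:-→d3:-→d4:-→d5:-→d6:-→d7:-→d8:-→d9:-→d10:-→d11:-→d12:H3→d13:-→d14:H3→d15:-→d16:-→d17:-→d18:-→d19:-→d20:H0  best=H0
  ? 25.128.40.25  path d0:H3→d1:-→d2:-→d3:-→d4:-→d5:-→d6:-→d7:-→d8:-→d9:-→d10:H1→d11:-→d12:-→d13:-  best=H1
  add 25.134.224.0/19 -> H3 at depth 19
  add 24.0.0.0/5 -> H0 at depth 5
  add 0.0.0.0/0 -> H2 at depth 0
  ? 110.80.0.0  path d0:H2→d1:-→d2:-→d3:-→d4:-→d5:-→d6:-→d7:-→d8:-→d9:-→d10:-→d11:-→d12:H3→d13:-→d14:H3→d15:-  best=H3
  - 25.128.0.0/10 clear@10
  add 110.81.192.0/20 -> H1 at depth 20
  ? 110.81.207.0  path d0:H2→d1:-→d2:-→d3:-→d4:-→d5:-→d6:-→d7:-→d8:-→d9:-→d10:-→d11:-→d12:H3→d13:-→d14:H3→d15:-→d16:-→d17:-→d18:-→d19:-→d20:H1→d21:-→d22:-→d23:-→d24:H1  best=H1
  add 25.134.241.232/32 -> H0 at depth 32
  ? 25.134.0.28  path d0:H2→d1:-→d2:-→d3:-→d4:-→d5:H0→d6:-→d7:-→d8:-→d9:-→d10:-→d11:-→d12:-→d13:-→d14:-→d15:-→d16:H3  best=H3
  ? 110.80.246.59  path d0:H2→d1:-→d2:-→d3:-→d4:-→d5:-→d6:-→d7:-→d8:-→d9:-→d10:-→d11:-→d12:H3→d13:-→d14:H3→d15:-  best=H3
  ? 25.134.232.161  path d0:H2→d1:-→d2:-→d3:-→d4:-→d5:H0→d6:-→d7:-→d8:-→d9:-→d10:-→d11:-→d12:-→d13:-→d14:-→d15:-→d16:H3→d17:-→d18:-→d19:H3  best=H3
  add 24.0.0.0/5 -> H1 at depth 5
  - 24.0.0.0/5 clear@5
  ? 110.81.207.9  path d0:H2→d1:-→d2:-→d3:-→d4:-→d5:-→d6:-→d7:-→d8:-→d9:-→d10:-→d11:-→d12:H3→d13:-→d14:H3→d15:-→d16:-→d17:-→d18:-→d19:-→d20:H1→d21:-→d22:-→d23:-→d24:H1  best=H1
  add 110.81.200.0/21 -> H2 at depth 21
  ? 25.134.241.232  path d0:H2→d1:-→d2:-→d3:-→d4:-→d5:-→d6:-→d7:-→d8:-→d9:-→d10:-→d11:-→d12:-→d13:-→d14:-→d15:-→d16:H3→d17:-→d18:-→d19:H3→d20:-→d21:-→d22:-→d23:-→d24:-→d25:-→d26:-→d27:-→d28:-→d29:-→d30:-→d31:-→d32:H0  best=H0
  ? 25.134.241.104  path d0:H2→d1:-→d2:-→d3:-→d4:-→d5:-→d6:-→d7:-→d8:-→d9:-→d10:-→d11:-→d12:-→d13:-→d14:-→d15:-→d16:H3→d17:-→d18:-→d19:H3→d20:-→d21:-→d22:-→d23:-→d24:-  best=H3
  - 25.134.241.232/32 clear@32
  - 25.134.0.0/16 clear@16
  ? 110.81.207.2  path d0:H2→d1:-→d2:-→d3:-→d4:-→d5:-→d6:-→d7:-→d8:-→d9:-→d10:-→d11:-→d12:H3→d13:-→d14:H3→d15:-→d16:-→d17:-→d18:-→d19:-→d20:H1→d21:H2→d22:-→d23:-→d24:H1  best=H1

== LOOKUPS ==
["H0","H1","H2","H0","H1","H3","H1","H3","H3","H3","H1","H0","H3","H1"]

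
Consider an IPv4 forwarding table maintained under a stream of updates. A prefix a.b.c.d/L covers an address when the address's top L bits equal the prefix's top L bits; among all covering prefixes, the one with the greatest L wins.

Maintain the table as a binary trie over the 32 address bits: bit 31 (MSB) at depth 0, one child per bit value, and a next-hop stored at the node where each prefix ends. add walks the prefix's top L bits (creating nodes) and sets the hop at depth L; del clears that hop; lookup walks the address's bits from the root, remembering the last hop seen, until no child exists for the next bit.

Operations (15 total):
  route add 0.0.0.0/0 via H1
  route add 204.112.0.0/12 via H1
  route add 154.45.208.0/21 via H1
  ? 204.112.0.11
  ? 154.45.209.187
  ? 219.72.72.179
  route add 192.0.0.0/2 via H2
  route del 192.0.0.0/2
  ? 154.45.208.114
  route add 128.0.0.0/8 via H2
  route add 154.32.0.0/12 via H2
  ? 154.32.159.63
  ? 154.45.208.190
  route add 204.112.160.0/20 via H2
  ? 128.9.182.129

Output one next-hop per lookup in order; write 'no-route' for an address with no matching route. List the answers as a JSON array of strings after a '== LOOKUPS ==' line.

Apply in order:
  + 0.0.0.0/0 (H1) depth=0
  + 204.112.0.0/12 (H1) depth=12
  + 154.45.208.0/21 (H1) depth=21
  ? 204.112.0.11  path d0:H1→d1:-→d2:-→d3:-→d4:-→d5:-→d6:-→d7:-→d8:-→d9:-→d10:-→d11:-→d12:H1  best=H1
  ? 154.45.209.187  path d0:H1→d1:-→d2:-→d3:-→d4:-→d5:-→d6:-→d7:-→d8:-→d9:-→d10:-→d11:-→d12:-→d13:-→d14:-→d15:-→d16:-→d17:-→d18:-→d19:-→d20:-→d21:H1  best=H1
  ? 219.72.72.179  path d0:H1→d1:-→d2:-→d3:-  best=H1
  + 192.0.0.0/2 (H2) depth=2
  - 192.0.0.0/2 clear@2
  ? 154.45.208.114  path d0:H1→d1:-→d2:-→d3:-→d4:-→d5:-→d6:-→d7:-→d8:-→d9:-→d10:-→d11:-→d12:-→d13:-→d14:-→d15:-→d16:-→d17:-→d18:-→d19:-→d20:-→d21:H1  best=H1
  + 128.0.0.0/8 (H2) depth=8
  + 154.32.0.0/12 (H2) depth=12
  ? 154.32.159.63  path d0:H1→d1:-→d2:-→d3:-→d4:-→d5:-→d6:-→d7:-→d8:-→d9:-→d10:-→d11:-→d12:H2  best=H2
  ? 154.45.208.190  path d0:H1→d1:-→d2:-→d3:-→d4:-→d5:-→d6:-→d7:-→d8:-→d9:-→d10:-→d11:-→d12:H2→d13:-→d14:-→d15:-→d16:-→d17:-→d18:-→d19:-→d20:-→d21:H1  best=H1
  + 204.112.160.0/20 (H2) depth=20
  ? 128.9.182.129  path d0:H1→d1:-→d2:-→d3:-→d4:-→d5:-→d6:-→d7:-→d8:H2  best=H2

== LOOKUPS ==
["H1","H1","H1","H1","H2","H1","H2"]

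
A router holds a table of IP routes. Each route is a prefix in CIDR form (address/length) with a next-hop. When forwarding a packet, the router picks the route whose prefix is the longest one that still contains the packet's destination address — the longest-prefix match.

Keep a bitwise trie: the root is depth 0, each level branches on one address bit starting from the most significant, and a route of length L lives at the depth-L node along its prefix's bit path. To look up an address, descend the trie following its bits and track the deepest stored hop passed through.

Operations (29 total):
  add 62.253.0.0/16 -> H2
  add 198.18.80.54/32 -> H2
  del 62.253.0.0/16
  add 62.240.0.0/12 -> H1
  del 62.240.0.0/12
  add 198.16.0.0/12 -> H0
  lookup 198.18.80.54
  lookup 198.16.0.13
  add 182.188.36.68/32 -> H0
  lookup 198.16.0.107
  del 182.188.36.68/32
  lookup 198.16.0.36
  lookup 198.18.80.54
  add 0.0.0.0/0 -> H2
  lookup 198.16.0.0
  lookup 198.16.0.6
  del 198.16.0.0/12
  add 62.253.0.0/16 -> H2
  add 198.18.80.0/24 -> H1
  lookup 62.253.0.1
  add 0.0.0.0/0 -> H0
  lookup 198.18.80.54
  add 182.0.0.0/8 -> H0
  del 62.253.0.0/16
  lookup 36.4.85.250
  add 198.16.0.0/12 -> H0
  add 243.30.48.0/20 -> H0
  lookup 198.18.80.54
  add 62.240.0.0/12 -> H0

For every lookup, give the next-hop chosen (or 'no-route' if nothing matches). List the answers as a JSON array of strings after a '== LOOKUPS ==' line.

Trace:
  add 62.253.0.0/16 -> H2 at depth 16
  add 198.18.80.54/32 -> H2 at depth 32
  - 62.253.0.0/16 clear@16
  add 62.240.0.0/12 -> H1 at depth 12
  - 62.240.0.0/12 clear@12
  add 198.16.0.0/12 -> H0 at depth 12
  ? 198.18.80.54  path d0:-→d1:-→d2:-→d3:-→d4:-→d5:-→d6:-→d7:-→d8:-→d9:-→d10:-→d11:-→d12:H0→d13:-→d14:-→d15:-→d16:-→d17:-→d18:-→d19:-→d20:-→d21:-→d22:-→d23:-→d24:-→d25:-→d26:-→d27:-→d28:-→d29:-→d30:-→d31:-→d32:H2  best=H2
  ? 198.16.0.13  path d0:-→d1:-→d2:-→d3:-→d4:-→d5:-→d6:-→d7:-→d8:-→d9:-→d10:-→d11:-→d12:H0→d13:-→d14:-  best=H0
  add 182.188.36.68/32 -> H0 at depth 32
  ? 198.16.0.107  path d0:-→d1:-→d2:-→d3:-→d4:-→d5:-→d6:-→d7:-→d8:-→d9:-→d10:-→d11:-→d12:H0→d13:-→d14:-  best=H0
  - 182.188.36.68/32 clear@32
  ? 198.16.0.36  path d0:-→d1:-→d2:-→d3:-→d4:-→d5:-→d6:-→d7:-→d8:-→d9:-→d10:-→d11:-→d12:H0→d13:-→d14:-  best=H0
  ? 198.18.80.54  path d0:-→d1:-→d2:-→d3:-→d4:-→d5:-→d6:-→d7:-→d8:-→d9:-→d10:-→d11:-→d12:H0→d13:-→d14:-→d15:-→d16:-→d17:-→d18:-→d19:-→d20:-→d21:-→d22:-→d23:-→d24:-→d25:-→d26:-→d27:-→d28:-→d29:-→d30:-→d31:-→d32:H2  best=H2
  add 0.0.0.0/0 -> H2 at depth 0
  ? 198.16.0.0  path d0:H2→d1:-→d2:-→d3:-→d4:-→d5:-→d6:-→d7:-→d8:-→d9:-→d10:-→d11:-→d12:H0→d13:-→d14:-  best=H0
  ? 198.16.0.6  path d0:H2→d1:-→d2:-→d3:-→d4:-→d5:-→d6:-→d7:-→d8:-→d9:-→d10:-→d11:-→d12:H0→d13:-→d14:-  best=H0
  - 198.16.0.0/12 clear@12
  add 62.253.0.0/16 -> H2 at depth 16
  add 198.18.80.0/24 -> H1 at depth 24
  ? 62.253.0.1  path d0:H2→d1:-→d2:-→d3:-→d4:-→d5:-→d6:-→d7:-→d8:-→d9:-→d10:-→d11:-→d12:-→d13:-→d14:-→d15:-→d16:H2  best=H2
  add 0.0.0.0/0 -> H0 at depth 0
  ? 198.18.80.54  path d0:H0→d1:-→d2:-→d3:-→d4:-→d5:-→d6:-→d7:-→d8:-→d9:-→d10:-→d11:-→d12:-→d13:-→d14:-→d15:-→d16:-→d17:-→d18:-→d19:-→d20:-→d21:-→d22:-→d23:-→d24:H1→d25:-→d26:-→d27:-→d28:-→d29:-→d30:-→d31:-→d32:H2  best=H2
  add 182.0.0.0/8 -> H0 at depth 8
  - 62.253.0.0/16 clear@16
  ? 36.4.85.250  path d0:H0→d1:-→d2:-→d3:-  best=H0
  add 198.16.0.0/12 -> H0 at depth 12
  add 243.30.48.0/20 -> H0 at depth 20
  ? 198.18.80.54  path d0:H0→d1:-→d2:-→d3:-→d4:-→d5:-→d6:-→d7:-→d8:-→d9:-→d10:-→d11:-→d12:H0→d13:-→d14:-→d15:-→d16:-→d17:-→d18:-→d19:-→d20:-→d21:-→d22:-→d23:-→d24:H1→d25:-→d26:-→d27:-→d28:-→d29:-→d30:-→d31:-→d32:H2  best=H2
  add 62.240.0.0/12 -> H0 at depth 12

== LOOKUPS ==
["H2","H0","H0","H0","H2","H0","H0","H2","H2","H0","H2"]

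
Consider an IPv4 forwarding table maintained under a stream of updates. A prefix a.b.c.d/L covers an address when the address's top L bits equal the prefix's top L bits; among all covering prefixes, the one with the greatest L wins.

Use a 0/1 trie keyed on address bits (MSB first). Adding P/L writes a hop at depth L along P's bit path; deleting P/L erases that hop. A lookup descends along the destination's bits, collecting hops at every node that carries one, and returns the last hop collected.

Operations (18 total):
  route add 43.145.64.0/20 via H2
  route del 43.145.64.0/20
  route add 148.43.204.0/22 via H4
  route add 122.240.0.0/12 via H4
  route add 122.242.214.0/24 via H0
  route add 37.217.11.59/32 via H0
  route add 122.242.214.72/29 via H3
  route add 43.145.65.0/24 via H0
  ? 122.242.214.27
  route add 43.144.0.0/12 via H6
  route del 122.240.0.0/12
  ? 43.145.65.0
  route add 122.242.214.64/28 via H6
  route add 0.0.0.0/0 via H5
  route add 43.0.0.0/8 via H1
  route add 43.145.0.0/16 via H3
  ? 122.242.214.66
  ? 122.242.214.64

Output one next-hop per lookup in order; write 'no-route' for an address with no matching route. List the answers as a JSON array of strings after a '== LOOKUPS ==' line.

Trace:
  add 43.145.64.0/20 -> H2 at depth 20
  - 43.145.64.0/20 clear@20
  add 148.43.204.0/22 -> H4 at depth 22
  add 122.240.0.0/12 -> H4 at depth 12
  add 122.242.214.0/24 -> H0 at depth 24
  add 37.217.11.59/32 -> H0 at depth 32
  add 122.242.214.72/29 -> H3 at depth 29
  add 43.145.65.0/24 -> H0 at depth 24
  Q 122.242.214.27: descend 0111101011110010110101100 ; hops seen [H4,H0] ; pick H0
  add 43.144.0.0/12 -> H6 at depth 12
  - 122.240.0.0/12 clear@12
  Q 43.145.65.0: descend 001010111001000101000001 ; hops seen [H6,H0] ; pick H0
  add 122.242.214.64/28 -> H6 at depth 28
  add 0.0.0.0/0 -> H5 at depth 0
  add 43.0.0.0/8 -> H1 at depth 8
  add 43.145.0.0/16 -> H3 at depth 16
  Q 122.242.214.66: descend 0111101011110010110101100100 ; hops seen [H5,H0,H6] ; pick H6
  Q 122.242.214.64: descend 0111101011110010110101100100 ; hops seen [H5,H0,H6] ; pick H6

== LOOKUPS ==
["H0","H0","H6","H6"]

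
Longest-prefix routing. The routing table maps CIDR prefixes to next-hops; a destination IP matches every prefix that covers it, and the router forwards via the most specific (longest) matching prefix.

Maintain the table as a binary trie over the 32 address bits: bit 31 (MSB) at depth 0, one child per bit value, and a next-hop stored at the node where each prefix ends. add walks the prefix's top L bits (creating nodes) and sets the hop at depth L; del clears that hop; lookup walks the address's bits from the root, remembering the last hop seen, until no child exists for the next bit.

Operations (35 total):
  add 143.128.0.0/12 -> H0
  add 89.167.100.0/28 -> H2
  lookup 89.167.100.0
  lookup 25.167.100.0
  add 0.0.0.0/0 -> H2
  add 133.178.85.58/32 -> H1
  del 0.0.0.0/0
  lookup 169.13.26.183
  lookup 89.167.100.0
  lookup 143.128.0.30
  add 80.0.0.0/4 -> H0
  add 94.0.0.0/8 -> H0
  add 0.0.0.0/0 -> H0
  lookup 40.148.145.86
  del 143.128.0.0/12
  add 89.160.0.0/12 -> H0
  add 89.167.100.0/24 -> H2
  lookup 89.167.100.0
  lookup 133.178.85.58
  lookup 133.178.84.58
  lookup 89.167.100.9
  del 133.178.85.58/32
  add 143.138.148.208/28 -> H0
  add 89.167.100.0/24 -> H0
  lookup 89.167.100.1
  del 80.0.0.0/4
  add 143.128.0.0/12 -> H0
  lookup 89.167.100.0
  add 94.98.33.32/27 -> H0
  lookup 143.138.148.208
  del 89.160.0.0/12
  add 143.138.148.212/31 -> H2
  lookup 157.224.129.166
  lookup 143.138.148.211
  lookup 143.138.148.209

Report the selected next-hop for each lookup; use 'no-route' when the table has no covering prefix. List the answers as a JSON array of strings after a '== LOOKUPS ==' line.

Apply in order:
  + 143.128.0.0/12 (H0) depth=12
  + 89.167.100.0/28 (H2) depth=28
  Q 89.167.100.0: descend 0101100110100111011001000000 ; hops seen [H2] ; pick H2
  Q 25.167.100.0: descend 0 ; hops seen [∅] ; pick no-route
  + 0.0.0.0/0 (H2) depth=0
  + 133.178.85.58/32 (H1) depth=32
  - 0.0.0.0/0 clear@0
  Q 169.13.26.183: descend 10 ; hops seen [∅] ; pick no-route
  Q 89.167.100.0: descend 0101100110100111011001000000 ; hops seen [H2] ; pick H2
  Q 143.128.0.30: descend 100011111000 ; hops seen [H0] ; pick H0
  + 80.0.0.0/4 (H0) depth=4
  + 94.0.0.0/8 (H0) depth=8
  + 0.0.0.0/0 (H0) depth=0
  Q 40.148.145.86: descend 0 ; hops seen [H0] ; pick H0
  - 143.128.0.0/12 clear@12
  + 89.160.0.0/12 (H0) depth=12
  + 89.167.100.0/24 (H2) depth=24
  Q 89.167.100.0: descend 0101100110100111011001000000 ; hops seen [H0,H0,H0,H2,H2] ; pick H2
  Q 133.178.85.58: descend 10000101101100100101010100111010 ; hops seen [H0,H1] ; pick H1
  Q 133.178.84.58: descend 10000101101100100101010 ; hops seen [H0] ; pick H0
  Q 89.167.100.9: descend 0101100110100111011001000000 ; hops seen [H0,H0,H0,H2,H2] ; pick H2
  - 133.178.85.58/32 clear@32
  + 143.138.148.208/28 (H0) depth=28
  + 89.167.100.0/24 (H0) depth=24
  Q 89.167.100.1: descend 0101100110100111011001000000 ; hops seen [H0,H0,H0,H0,H2] ; pick H2
  - 80.0.0.0/4 clear@4
  + 143.128.0.0/12 (H0) depth=12
  Q 89.167.100.0: descend 0101100110100111011001000000 ; hops seen [H0,H0,H0,H2] ; pick H2
  + 94.98.33.32/27 (H0) depth=27
  Q 143.138.148.208: descend 1000111110001010100101001101 ; hops seen [H0,H0,H0] ; pick H0
  - 89.160.0.0/12 clear@12
  + 143.138.148.212/31 (H2) depth=31
  Q 157.224.129.166: descend 100 ; hops seen [H0] ; pick H0
  Q 143.138.148.211: descend 10001111100010101001010011010 ; hops seen [H0,H0,H0] ; pick H0
  Q 143.138.148.209: descend 10001111100010101001010011010 ; hops seen [H0,H0,H0] ; pick H0

== LOOKUPS ==
["H2","no-route","no-route","H2","H0","H0","H2","H1","H0","H2","H2","H2","H0","H0","H0","H0"]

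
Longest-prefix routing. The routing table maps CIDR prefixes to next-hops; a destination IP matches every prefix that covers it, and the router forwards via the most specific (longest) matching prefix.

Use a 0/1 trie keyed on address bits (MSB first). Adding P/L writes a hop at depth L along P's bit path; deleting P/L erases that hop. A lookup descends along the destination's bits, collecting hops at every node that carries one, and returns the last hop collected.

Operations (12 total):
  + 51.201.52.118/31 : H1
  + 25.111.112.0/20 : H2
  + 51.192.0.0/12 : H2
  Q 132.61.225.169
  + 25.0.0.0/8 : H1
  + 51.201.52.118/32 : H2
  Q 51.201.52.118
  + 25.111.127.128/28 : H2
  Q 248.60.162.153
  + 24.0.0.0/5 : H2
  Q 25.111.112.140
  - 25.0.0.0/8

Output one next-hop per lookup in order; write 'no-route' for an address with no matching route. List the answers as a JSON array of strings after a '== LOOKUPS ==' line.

Apply in order:
  add 51.201.52.118/31 -> H1 at depth 31
  add 25.111.112.0/20 -> H2 at depth 20
  add 51.192.0.0/12 -> H2 at depth 12
  Q 132.61.225.169: descend ε ; hops seen [∅] ; pick no-route
  add 25.0.0.0/8 -> H1 at depth 8
  add 51.201.52.118/32 -> H2 at depth 32
  Q 51.201.52.118: descend 00110011110010010011010001110110 ; hops seen [H2,H1,H2] ; pick H2
  add 25.111.127.128/28 -> H2 at depth 28
  Q 248.60.162.153: descend ε ; hops seen [∅] ; pick no-route
  add 24.0.0.0/5 -> H2 at depth 5
  Q 25.111.112.140: descend 00011001011011110111 ; hops seen [H2,H1,H2] ; pick H2
  del 25.0.0.0/8 (clear depth 8)

== LOOKUPS ==
["no-route","H2","no-route","H2"]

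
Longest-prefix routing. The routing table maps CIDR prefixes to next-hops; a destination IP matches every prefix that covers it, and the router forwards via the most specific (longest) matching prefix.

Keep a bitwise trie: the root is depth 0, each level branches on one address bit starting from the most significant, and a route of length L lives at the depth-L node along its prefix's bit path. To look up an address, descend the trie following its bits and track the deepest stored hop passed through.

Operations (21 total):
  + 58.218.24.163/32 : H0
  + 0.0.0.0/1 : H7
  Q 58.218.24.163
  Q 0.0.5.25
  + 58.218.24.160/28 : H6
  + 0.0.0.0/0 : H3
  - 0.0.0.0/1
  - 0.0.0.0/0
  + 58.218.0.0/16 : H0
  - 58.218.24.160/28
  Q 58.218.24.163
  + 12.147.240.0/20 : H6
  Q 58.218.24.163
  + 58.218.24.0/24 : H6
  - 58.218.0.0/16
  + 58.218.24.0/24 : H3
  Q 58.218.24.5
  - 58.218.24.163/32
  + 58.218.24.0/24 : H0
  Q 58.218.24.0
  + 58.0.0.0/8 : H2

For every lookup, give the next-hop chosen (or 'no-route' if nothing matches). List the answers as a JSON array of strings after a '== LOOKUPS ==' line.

Trace:
  add 58.218.24.163/32 -> H0 at depth 32
  add 0.0.0.0/1 -> H7 at depth 1
  lookup 58.218.24.163: bits 00111010110110100001100010100011 walk d0:-→d1:H7→d2:-→d3:-→d4:-→d5:-→d6:-→d7:-→d8:-→d9:-→d10:-→d11:-→d12:-→d13:-→d14:-→d15:-→d16:-→d17:-→d18:-→d19:-→d20:-→d21:-→d22:-→d23:-→d24:-→d25:-→d26:-→d27:-→d28:-→d29:-→d30:-→d31:-→d32:H0 -> H0
  lookup 0.0.5.25: bits 00 walk d0:-→d1:H7→d2:- -> H7
  add 58.218.24.160/28 -> H6 at depth 28
  add 0.0.0.0/0 -> H3 at depth 0
  del 0.0.0.0/1 (clear depth 1)
  del 0.0.0.0/0 (clear depth 0)
  add 58.218.0.0/16 -> H0 at depth 16
  del 58.218.24.160/28 (clear depth 28)
  lookup 58.218.24.163: bits 00111010110110100001100010100011 walk d0:-→d1:-→d2:-→d3:-→d4:-→d5:-→d6:-→d7:-→d8:-→d9:-→d10:-→d11:-→d12:-→d13:-→d14:-→d15:-→d16:H0→d17:-→d18:-→d19:-→d20:-→d21:-→d22:-→d23:-→d24:-→d25:-→d26:-→d27:-→d28:-→d29:-→d30:-→d31:-→d32:H0 -> H0
  add 12.147.240.0/20 -> H6 at depth 20
  lookup 58.218.24.163: bits 00111010110110100001100010100011 walk d0:-→d1:-→d2:-→d3:-→d4:-→d5:-→d6:-→d7:-→d8:-→d9:-→d10:-→d11:-→d12:-→d13:-→d14:-→d15:-→d16:H0→d17:-→d18:-→d19:-→d20:-→d21:-→d22:-→d23:-→d24:-→d25:-→d26:-→d27:-→d28:-→d29:-→d30:-→d31:-→d32:H0 -> H0
  add 58.218.24.0/24 -> H6 at depth 24
  del 58.218.0.0/16 (clear depth 16)
  add 58.218.24.0/24 -> H3 at depth 24
  lookup 58.218.24.5: bits 001110101101101000011000 walk d0:-→d1:-→d2:-→d3:-→d4:-→d5:-→d6:-→d7:-→d8:-→d9:-→d10:-→d11:-→d12:-→d13:-→d14:-→d15:-→d16:-→d17:-→d18:-→d19:-→d20:-→d21:-→d22:-→d23:-→d24:H3 -> H3
  del 58.218.24.163/32 (clear depth 32)
  add 58.218.24.0/24 -> H0 at depth 24
  lookup 58.218.24.0: bits 001110101101101000011000 walk d0:-→d1:-→d2:-→d3:-→d4:-→d5:-→d6:-→d7:-→d8:-→d9:-→d10:-→d11:-→d12:-→d13:-→d14:-→d15:-→d16:-→d17:-→d18:-→d19:-→d20:-→d21:-→d22:-→d23:-→d24:H0 -> H0
  add 58.0.0.0/8 -> H2 at depth 8

== LOOKUPS ==
["H0","H7","H0","H0","H3","H0"]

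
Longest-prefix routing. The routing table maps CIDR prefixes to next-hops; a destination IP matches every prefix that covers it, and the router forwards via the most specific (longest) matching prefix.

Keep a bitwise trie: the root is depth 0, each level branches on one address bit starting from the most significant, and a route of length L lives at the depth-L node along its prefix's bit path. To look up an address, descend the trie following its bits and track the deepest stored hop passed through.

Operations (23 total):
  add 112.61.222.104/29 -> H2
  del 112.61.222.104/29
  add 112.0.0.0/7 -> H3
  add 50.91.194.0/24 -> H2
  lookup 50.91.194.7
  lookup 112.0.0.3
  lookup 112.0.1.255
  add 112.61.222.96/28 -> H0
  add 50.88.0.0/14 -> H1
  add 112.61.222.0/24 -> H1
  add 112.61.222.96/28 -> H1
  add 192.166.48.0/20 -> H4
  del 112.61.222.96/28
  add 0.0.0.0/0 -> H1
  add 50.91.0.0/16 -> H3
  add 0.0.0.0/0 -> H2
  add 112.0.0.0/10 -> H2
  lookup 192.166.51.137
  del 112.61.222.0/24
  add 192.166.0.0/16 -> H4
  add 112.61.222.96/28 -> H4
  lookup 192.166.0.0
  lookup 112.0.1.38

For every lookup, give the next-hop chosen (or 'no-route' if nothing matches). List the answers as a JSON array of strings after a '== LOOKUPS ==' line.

Trace:
  add 112.61.222.104/29 -> H2 at depth 29
  - 112.61.222.104/29 clear@29
  add 112.0.0.0/7 -> H3 at depth 7
  add 50.91.194.0/24 -> H2 at depth 24
  Q 50.91.194.7: descend 001100100101101111000010 ; hops seen [H2] ; pick H2
  Q 112.0.0.3: descend 0111000000 ; hops seen [H3] ; pick H3
  Q 112.0.1.255: descend 0111000000 ; hops seen [H3] ; pick H3
  add 112.61.222.96/28 -> H0 at depth 28
  add 50.88.0.0/14 -> H1 at depth 14
  add 112.61.222.0/24 -> H1 at depth 24
  add 112.61.222.96/28 -> H1 at depth 28
  add 192.166.48.0/20 -> H4 at depth 20
  - 112.61.222.96/28 clear@28
  add 0.0.0.0/0 -> H1 at depth 0
  add 50.91.0.0/16 -> H3 at depth 16
  add 0.0.0.0/0 -> H2 at depth 0
  add 112.0.0.0/10 -> H2 at depth 10
  Q 192.166.51.137: descend 11000000101001100011 ; hops seen [H2,H4] ; pick H4
  - 112.61.222.0/24 clear@24
  add 192.166.0.0/16 -> H4 at depth 16
  add 112.61.222.96/28 -> H4 at depth 28
  Q 192.166.0.0: descend 110000001010011000 ; hops seen [H2,H4] ; pick H4
  Q 112.0.1.38: descend 0111000000 ; hops seen [H2,H3,H2] ; pick H2

== LOOKUPS ==
["H2","H3","H3","H4","H4","H2"]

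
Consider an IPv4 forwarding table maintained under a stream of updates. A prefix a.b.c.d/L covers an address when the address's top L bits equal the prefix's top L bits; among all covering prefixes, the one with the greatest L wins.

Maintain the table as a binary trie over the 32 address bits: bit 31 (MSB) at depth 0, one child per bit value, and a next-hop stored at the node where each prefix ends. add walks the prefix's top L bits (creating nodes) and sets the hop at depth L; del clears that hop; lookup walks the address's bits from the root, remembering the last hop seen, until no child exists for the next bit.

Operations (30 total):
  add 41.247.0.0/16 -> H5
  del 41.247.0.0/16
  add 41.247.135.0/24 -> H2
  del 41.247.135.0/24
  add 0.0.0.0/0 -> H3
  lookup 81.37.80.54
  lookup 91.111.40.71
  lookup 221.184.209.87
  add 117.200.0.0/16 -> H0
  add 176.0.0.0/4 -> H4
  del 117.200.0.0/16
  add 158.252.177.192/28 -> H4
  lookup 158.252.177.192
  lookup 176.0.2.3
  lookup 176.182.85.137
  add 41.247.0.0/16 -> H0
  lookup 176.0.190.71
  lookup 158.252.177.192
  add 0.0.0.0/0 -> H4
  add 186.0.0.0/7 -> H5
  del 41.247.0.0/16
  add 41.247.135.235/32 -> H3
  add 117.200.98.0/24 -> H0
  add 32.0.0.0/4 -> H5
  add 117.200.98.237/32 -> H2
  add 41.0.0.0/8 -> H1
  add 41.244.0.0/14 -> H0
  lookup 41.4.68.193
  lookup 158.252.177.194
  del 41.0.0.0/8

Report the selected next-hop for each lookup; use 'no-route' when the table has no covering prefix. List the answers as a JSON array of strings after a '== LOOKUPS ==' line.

Process each operation:
  + 41.247.0.0/16 (H5) depth=16
  del 41.247.0.0/16 (clear depth 16)
  + 41.247.135.0/24 (H2) depth=24
  del 41.247.135.0/24 (clear depth 24)
  + 0.0.0.0/0 (H3) depth=0
  Q 81.37.80.54: descend 0 ; hops seen [H3] ; pick H3
  Q 91.111.40.71: descend 0 ; hops seen [H3] ; pick H3
  Q 221.184.209.87: descend ε ; hops seen [H3] ; pick H3
  + 117.200.0.0/16 (H0) depth=16
  + 176.0.0.0/4 (H4) depth=4
  del 117.200.0.0/16 (clear depth 16)
  + 158.252.177.192/28 (H4) depth=28
  Q 158.252.177.192: descend 1001111011111100101100011100 ; hops seen [H3,H4] ; pick H4
  Q 176.0.2.3: descend 1011 ; hops seen [H3,H4] ; pick H4
  Q 176.182.85.137: descend 1011 ; hops seen [H3,H4] ; pick H4
  + 41.247.0.0/16 (H0) depth=16
  Q 176.0.190.71: descend 1011 ; hops seen [H3,H4] ; pick H4
  Q 158.252.177.192: descend 1001111011111100101100011100 ; hops seen [H3,H4] ; pick H4
  + 0.0.0.0/0 (H4) depth=0
  + 186.0.0.0/7 (H5) depth=7
  del 41.247.0.0/16 (clear depth 16)
  + 41.247.135.235/32 (H3) depth=32
  + 117.200.98.0/24 (H0) depth=24
  + 32.0.0.0/4 (H5) depth=4
  + 117.200.98.237/32 (H2) depth=32
  + 41.0.0.0/8 (H1) depth=8
  + 41.244.0.0/14 (H0) depth=14
  Q 41.4.68.193: descend 00101001 ; hops seen [H4,H5,H1] ; pick H1
  Q 158.252.177.194: descend 1001111011111100101100011100 ; hops seen [H4,H4] ; pick H4
  del 41.0.0.0/8 (clear depth 8)

== LOOKUPS ==
["H3","H3","H3","H4","H4","H4","H4","H4","H1","H4"]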